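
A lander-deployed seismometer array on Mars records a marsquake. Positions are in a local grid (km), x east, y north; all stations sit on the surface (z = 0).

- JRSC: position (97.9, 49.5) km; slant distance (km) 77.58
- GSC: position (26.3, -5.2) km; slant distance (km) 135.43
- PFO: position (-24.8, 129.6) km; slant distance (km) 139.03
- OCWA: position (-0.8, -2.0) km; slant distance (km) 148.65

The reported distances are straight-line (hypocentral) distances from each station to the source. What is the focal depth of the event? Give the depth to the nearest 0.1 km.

63.6 km

Each station gives a sphere (x−x_i)² + (y−y_i)² + z² = d_i² (stations at z=0).
Subtracting the JRSC sphere from GSC and PFO: z² cancels, leaving linear equations in x and y:
-143.2 x − 109.4 y = -23638.56
-245.4 x + 160.2 y = -7934.14
Solving: x ≈ 93.495, y ≈ 93.693 km (keep extra digits for the depth step; rounded: 93.5, 93.7).
Then from the JRSC sphere: z² = 77.58² − (x − 97.9)² − (y − 49.5)² with x = 93.495, y = 93.693, so z ≈ 63.610 ≈ 63.6 km.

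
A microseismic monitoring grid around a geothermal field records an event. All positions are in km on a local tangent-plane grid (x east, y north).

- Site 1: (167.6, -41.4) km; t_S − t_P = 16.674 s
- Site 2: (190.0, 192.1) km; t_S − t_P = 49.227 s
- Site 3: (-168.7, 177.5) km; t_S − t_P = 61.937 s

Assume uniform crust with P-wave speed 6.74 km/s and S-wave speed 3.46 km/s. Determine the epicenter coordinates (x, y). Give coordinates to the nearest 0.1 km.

(123.9, -151.6)

Distance from S−P lag: d = Δt · v_P v_S / (v_P − v_S) = Δt · (6.74·3.46)/(6.74−3.46) ≈ 7.1099·Δt.
So d_Site 1 = 118.55, d_Site 2 = 350.00, d_Site 3 = 440.36 km.
Circle about each station: (x − 167.6)² + (y + 41.4)² = 118.55²; (x − 190.0)² + (y − 192.1)² = 350.00²; (x + 168.7)² + (y − 177.5)² = 440.36².
Subtracting the Site 1 equation from the Site 2 and Site 3 equations removes the quadratic terms:
44.8 x + 467.0 y = -65247.21
-672.6 x + 437.8 y = -149700.61
Solving the 2×2 system: x ≈ 123.9, y ≈ -151.6 km.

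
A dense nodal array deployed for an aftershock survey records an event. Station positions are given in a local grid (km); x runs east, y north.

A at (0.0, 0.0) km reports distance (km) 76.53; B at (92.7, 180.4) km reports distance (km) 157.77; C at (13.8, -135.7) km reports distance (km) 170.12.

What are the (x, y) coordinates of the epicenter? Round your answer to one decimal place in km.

(72.7, 23.9)

Circle about each station: x² + y² = 76.53²; (x − 92.7)² + (y − 180.4)² = 157.77²; (x − 13.8)² + (y + 135.7)² = 170.12².
Subtracting pairs of circle equations eliminates x²+y² and gives linear equations (the radical axes):
185.4 x + 360.8 y = 22102.92
27.6 x − 271.4 y = -4479.04
Solving the 2×2 system: x ≈ 72.7, y ≈ 23.9 km.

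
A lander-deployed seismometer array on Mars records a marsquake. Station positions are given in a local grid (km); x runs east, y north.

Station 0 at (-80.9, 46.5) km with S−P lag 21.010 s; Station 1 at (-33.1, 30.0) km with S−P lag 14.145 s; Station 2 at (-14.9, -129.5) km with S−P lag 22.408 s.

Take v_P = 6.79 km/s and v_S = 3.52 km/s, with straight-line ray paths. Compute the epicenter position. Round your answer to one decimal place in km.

Distance from S−P lag: d = Δt · v_P v_S / (v_P − v_S) = Δt · (6.79·3.52)/(6.79−3.52) ≈ 7.3091·Δt.
So d_Station 0 = 153.56, d_Station 1 = 103.39, d_Station 2 = 163.78 km.
Circle about each station: (x + 80.9)² + (y − 46.5)² = 153.56²; (x + 33.1)² + (y − 30.0)² = 103.39²; (x + 14.9)² + (y + 129.5)² = 163.78².
Subtracting the Station 0 equation from the Station 1 and Station 2 equations removes the quadratic terms:
95.6 x − 33.0 y = 6179.73
132.0 x − 352.0 y = 5041.99
Solving the 2×2 system: x ≈ 68.6, y ≈ 11.4 km.

68.6 km east, 11.4 km north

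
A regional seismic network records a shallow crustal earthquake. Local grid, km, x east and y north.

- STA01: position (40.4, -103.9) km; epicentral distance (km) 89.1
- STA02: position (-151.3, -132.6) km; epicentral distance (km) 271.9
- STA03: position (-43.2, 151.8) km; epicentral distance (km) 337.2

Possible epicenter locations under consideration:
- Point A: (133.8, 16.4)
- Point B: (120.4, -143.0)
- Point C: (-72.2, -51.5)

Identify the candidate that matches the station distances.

Point B

For each candidate, compare |candidate − station| to the reported distance:
Point A: residuals STA01 63.2, STA02 49.8, STA03 114.3 → max 114.3 km
Point B: residuals STA01 0.1, STA02 0.0, STA03 0.0 → max 0.1 km
Point C: residuals STA01 35.1, STA02 158.6, STA03 131.8 → max 158.6 km
Only Point B has all residuals ≈ 0.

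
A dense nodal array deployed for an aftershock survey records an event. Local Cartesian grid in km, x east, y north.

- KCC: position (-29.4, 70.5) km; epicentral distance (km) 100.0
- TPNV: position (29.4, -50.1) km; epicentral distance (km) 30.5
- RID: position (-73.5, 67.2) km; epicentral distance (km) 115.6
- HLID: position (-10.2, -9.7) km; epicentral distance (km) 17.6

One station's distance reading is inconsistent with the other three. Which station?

TPNV

Solve using three stations at a time. Using KCC, RID, HLID (subtract circle equations pairwise → linear system) gives (x, y) ≈ (-6.2, -26.7).
Distances from that point to each station vs reported:
  KCC: calculated 100.0 vs reported 100.0 → residual 0.0 km
  TPNV: calculated 42.5 vs reported 30.5 → residual 12.0 km
  RID: calculated 115.6 vs reported 115.6 → residual 0.0 km
  HLID: calculated 17.5 vs reported 17.6 → residual 0.1 km
KCC, RID, HLID are mutually consistent (residuals ≈ 0); TPNV is off by 12.0 km.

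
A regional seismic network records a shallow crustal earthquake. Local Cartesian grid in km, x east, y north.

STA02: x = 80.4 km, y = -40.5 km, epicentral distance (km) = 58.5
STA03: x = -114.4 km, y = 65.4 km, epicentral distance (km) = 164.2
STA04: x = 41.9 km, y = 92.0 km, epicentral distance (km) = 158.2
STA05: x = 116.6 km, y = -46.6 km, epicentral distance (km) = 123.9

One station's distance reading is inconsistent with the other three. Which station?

Solve using three stations at a time. Using STA03, STA04, STA05 (subtract circle equations pairwise → linear system) gives (x, y) ≈ (-6.7, -58.5).
Distances from that point to each station vs reported:
  STA02: calculated 89.0 vs reported 58.5 → residual 30.5 km
  STA03: calculated 164.2 vs reported 164.2 → residual 0.0 km
  STA04: calculated 158.2 vs reported 158.2 → residual 0.0 km
  STA05: calculated 123.9 vs reported 123.9 → residual 0.0 km
STA03, STA04, STA05 are mutually consistent (residuals ≈ 0); STA02 is off by 30.5 km.

STA02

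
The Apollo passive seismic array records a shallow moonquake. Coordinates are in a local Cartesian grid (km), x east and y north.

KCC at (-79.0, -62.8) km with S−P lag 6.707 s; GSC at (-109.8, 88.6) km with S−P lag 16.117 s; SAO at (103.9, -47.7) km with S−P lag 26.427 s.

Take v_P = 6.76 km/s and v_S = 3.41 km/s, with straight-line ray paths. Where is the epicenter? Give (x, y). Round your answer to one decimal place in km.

(-75.3, -16.8)

Distance from S−P lag: d = Δt · v_P v_S / (v_P − v_S) = Δt · (6.76·3.41)/(6.76−3.41) ≈ 6.8811·Δt.
So d_KCC = 46.15, d_GSC = 110.90, d_SAO = 181.85 km.
Circle about each station: (x + 79.0)² + (y + 62.8)² = 46.15²; (x + 109.8)² + (y − 88.6)² = 110.90²; (x − 103.9)² + (y + 47.7)² = 181.85².
Subtracting pairs of circle equations eliminates x²+y² and gives linear equations (the radical axes):
-61.6 x + 302.8 y = -447.83
365.8 x + 30.2 y = -28053.94
Solving the 2×2 system: x ≈ -75.3, y ≈ -16.8 km.
Check against KCC (with the unrounded x, y): √((x + 79.0)²+(y + 62.8)²) = 46.15 ≈ 46.15 km. ✓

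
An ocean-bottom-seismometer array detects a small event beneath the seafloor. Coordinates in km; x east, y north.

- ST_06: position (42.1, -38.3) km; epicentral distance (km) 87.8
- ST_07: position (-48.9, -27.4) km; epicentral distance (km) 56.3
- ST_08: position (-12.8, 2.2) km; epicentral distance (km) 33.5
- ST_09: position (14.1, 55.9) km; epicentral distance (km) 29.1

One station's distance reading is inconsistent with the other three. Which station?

Solve using three stations at a time. Using ST_06, ST_08, ST_09 (subtract circle equations pairwise → linear system) gives (x, y) ≈ (-6.2, 35.0).
Distances from that point to each station vs reported:
  ST_06: calculated 87.8 vs reported 87.8 → residual 0.0 km
  ST_07: calculated 75.7 vs reported 56.3 → residual 19.4 km
  ST_08: calculated 33.5 vs reported 33.5 → residual 0.0 km
  ST_09: calculated 29.1 vs reported 29.1 → residual 0.0 km
ST_06, ST_08, ST_09 are mutually consistent (residuals ≈ 0); ST_07 is off by 19.4 km.

ST_07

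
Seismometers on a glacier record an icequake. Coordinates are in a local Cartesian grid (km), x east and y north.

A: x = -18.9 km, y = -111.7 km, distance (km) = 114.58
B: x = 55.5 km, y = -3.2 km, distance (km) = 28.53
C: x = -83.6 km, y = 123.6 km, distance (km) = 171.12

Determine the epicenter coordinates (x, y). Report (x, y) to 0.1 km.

x ≈ 27.2 km, y ≈ -6.8 km

Circle about each station: (x + 18.9)² + (y + 111.7)² = 114.58²; (x − 55.5)² + (y + 3.2)² = 28.53²; (x + 83.6)² + (y − 123.6)² = 171.12².
Subtracting the A equation from the B and C equations removes the quadratic terms:
148.8 x + 217.0 y = 2571.01
-129.4 x + 470.6 y = -6721.66
Solving the 2×2 system: x ≈ 27.2, y ≈ -6.8 km.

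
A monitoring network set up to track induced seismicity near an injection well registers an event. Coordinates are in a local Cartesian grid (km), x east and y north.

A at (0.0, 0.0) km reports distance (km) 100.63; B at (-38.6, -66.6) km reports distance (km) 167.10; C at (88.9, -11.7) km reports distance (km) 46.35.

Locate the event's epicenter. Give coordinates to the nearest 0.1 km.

Circle about each station: x² + y² = 100.63²; (x + 38.6)² + (y + 66.6)² = 167.10²; (x − 88.9)² + (y + 11.7)² = 46.35².
Subtracting the A equation from the B and C equations removes the quadratic terms:
-77.2 x − 133.2 y = -11870.49
177.8 x − 23.4 y = 16018.17
Solving the 2×2 system: x ≈ 94.6, y ≈ 34.3 km.

x ≈ 94.6 km, y ≈ 34.3 km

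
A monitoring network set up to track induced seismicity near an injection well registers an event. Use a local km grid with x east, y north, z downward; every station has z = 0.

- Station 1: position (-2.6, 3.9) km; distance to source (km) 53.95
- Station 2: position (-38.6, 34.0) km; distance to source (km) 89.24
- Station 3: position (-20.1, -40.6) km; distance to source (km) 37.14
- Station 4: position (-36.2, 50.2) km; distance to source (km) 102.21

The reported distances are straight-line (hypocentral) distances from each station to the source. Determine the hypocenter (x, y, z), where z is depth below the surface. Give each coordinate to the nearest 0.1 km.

(0.2, -40.1, 31.1)

Each station gives a sphere (x−x_i)² + (y−y_i)² + z² = d_i² (stations at z=0).
Subtracting the Station 1 sphere from Station 2 and Station 3: z² cancels, leaving linear equations in x and y:
-72.0 x + 60.2 y = -2429.19
-35.0 x − 89.0 y = 3561.62
Solving: x ≈ 0.210, y ≈ -40.101 km (keep extra digits for the depth step; rounded: 0.2, -40.1).
Then from the Station 1 sphere: z² = 53.95² − (x + 2.6)² − (y − 3.9)² with x = 0.210, y = -40.101, so z ≈ 31.090 ≈ 31.1 km.
Check against Station 4 (with the unrounded solution): distance 102.21 ≈ 102.21 km. ✓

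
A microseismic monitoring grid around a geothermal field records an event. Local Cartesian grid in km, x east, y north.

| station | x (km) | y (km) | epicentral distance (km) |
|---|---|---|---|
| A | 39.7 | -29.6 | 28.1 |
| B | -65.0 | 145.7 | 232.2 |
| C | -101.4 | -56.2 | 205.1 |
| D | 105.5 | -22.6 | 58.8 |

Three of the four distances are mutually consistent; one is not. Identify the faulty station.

C

Solve using three stations at a time. Using A, B, D (subtract circle equations pairwise → linear system) gives (x, y) ≈ (55.2, -53.0).
Distances from that point to each station vs reported:
  A: calculated 28.0 vs reported 28.1 → residual 0.1 km
  B: calculated 232.2 vs reported 232.2 → residual 0.0 km
  C: calculated 156.6 vs reported 205.1 → residual 48.5 km
  D: calculated 58.8 vs reported 58.8 → residual 0.0 km
A, B, D are mutually consistent (residuals ≈ 0); C is off by 48.5 km.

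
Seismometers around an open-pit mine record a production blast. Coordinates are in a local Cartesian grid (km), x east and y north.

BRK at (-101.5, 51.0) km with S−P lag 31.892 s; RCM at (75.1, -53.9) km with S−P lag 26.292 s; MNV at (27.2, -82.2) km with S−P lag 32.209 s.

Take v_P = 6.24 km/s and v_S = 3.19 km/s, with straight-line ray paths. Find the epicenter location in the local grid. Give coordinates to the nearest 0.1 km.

96.1 km east, 116.4 km north

Distance from S−P lag: d = Δt · v_P v_S / (v_P − v_S) = Δt · (6.24·3.19)/(6.24−3.19) ≈ 6.5264·Δt.
So d_BRK = 208.14, d_RCM = 171.59, d_MNV = 210.21 km.
Circle about each station: (x + 101.5)² + (y − 51.0)² = 208.14²; (x − 75.1)² + (y + 53.9)² = 171.59²; (x − 27.2)² + (y + 82.2)² = 210.21².
Subtracting the BRK equation from the RCM and MNV equations removes the quadratic terms:
353.2 x − 209.8 y = 9521.10
257.4 x − 266.4 y = -6272.55
Solving the 2×2 system: x ≈ 96.1, y ≈ 116.4 km.
Check against BRK (with the unrounded x, y): √((x + 101.5)²+(y − 51.0)²) = 208.13 ≈ 208.14 km. ✓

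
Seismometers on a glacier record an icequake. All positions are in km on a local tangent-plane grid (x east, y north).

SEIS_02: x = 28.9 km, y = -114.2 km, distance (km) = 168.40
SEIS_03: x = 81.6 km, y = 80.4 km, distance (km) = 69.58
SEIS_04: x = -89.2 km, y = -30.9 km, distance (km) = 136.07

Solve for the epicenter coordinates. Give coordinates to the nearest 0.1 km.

(17.3, 53.8)

Circle about each station: (x − 28.9)² + (y + 114.2)² = 168.40²; (x − 81.6)² + (y − 80.4)² = 69.58²; (x + 89.2)² + (y + 30.9)² = 136.07².
Subtracting pairs of circle equations eliminates x²+y² and gives linear equations (the radical axes):
105.4 x + 389.2 y = 22763.05
-236.2 x + 166.6 y = 4878.12
Solving the 2×2 system: x ≈ 17.3, y ≈ 53.8 km.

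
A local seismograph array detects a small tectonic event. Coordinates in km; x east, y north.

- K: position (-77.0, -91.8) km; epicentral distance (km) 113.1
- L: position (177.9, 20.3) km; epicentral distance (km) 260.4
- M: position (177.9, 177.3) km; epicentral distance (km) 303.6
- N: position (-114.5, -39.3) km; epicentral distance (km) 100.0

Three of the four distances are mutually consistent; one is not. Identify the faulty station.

N

Solve using three stations at a time. Using K, L, M (subtract circle equations pairwise → linear system) gives (x, y) ≈ (-82.5, 21.2).
Distances from that point to each station vs reported:
  K: calculated 113.1 vs reported 113.1 → residual 0.0 km
  L: calculated 260.4 vs reported 260.4 → residual 0.0 km
  M: calculated 303.6 vs reported 303.6 → residual 0.0 km
  N: calculated 68.4 vs reported 100.0 → residual 31.6 km
K, L, M are mutually consistent (residuals ≈ 0); N is off by 31.6 km.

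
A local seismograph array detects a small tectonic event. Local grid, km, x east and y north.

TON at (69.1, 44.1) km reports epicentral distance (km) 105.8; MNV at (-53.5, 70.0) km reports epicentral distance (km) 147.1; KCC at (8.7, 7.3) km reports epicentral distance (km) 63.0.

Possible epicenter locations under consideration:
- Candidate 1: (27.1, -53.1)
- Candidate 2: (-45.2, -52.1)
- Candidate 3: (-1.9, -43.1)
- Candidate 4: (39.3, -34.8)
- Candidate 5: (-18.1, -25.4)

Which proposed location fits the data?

Candidate 1

For each candidate, compare |candidate − station| to the reported distance:
Candidate 1: residuals TON 0.1, MNV 0.0, KCC 0.1 → max 0.1 km
Candidate 2: residuals TON 43.6, MNV 24.7, KCC 17.2 → max 43.6 km
Candidate 3: residuals TON 6.6, MNV 22.8, KCC 11.5 → max 22.8 km
Candidate 4: residuals TON 21.5, MNV 7.1, KCC 11.0 → max 21.5 km
Candidate 5: residuals TON 5.7, MNV 45.3, KCC 20.7 → max 45.3 km
Only Candidate 1 has all residuals ≈ 0.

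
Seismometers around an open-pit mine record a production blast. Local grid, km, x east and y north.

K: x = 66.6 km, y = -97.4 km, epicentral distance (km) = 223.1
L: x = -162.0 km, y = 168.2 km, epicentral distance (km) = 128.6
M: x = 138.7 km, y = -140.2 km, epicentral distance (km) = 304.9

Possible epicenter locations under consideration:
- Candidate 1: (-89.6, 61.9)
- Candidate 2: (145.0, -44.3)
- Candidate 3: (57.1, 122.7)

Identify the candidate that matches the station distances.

Candidate 1

For each candidate, compare |candidate − station| to the reported distance:
Candidate 1: residuals K 0.0, L 0.0, M 0.0 → max 0.0 km
Candidate 2: residuals K 128.4, L 244.8, M 208.8 → max 244.8 km
Candidate 3: residuals K 2.8, L 95.2, M 29.6 → max 95.2 km
Only Candidate 1 has all residuals ≈ 0.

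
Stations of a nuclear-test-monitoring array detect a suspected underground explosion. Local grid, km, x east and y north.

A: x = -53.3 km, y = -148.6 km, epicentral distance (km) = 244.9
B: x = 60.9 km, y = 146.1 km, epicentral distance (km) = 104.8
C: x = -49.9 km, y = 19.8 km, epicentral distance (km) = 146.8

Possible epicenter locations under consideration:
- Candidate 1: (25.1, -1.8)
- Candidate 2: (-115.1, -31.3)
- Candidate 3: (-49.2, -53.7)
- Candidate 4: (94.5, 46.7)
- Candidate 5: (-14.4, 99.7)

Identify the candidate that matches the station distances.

For each candidate, compare |candidate − station| to the reported distance:
Candidate 1: residuals A 78.5, B 47.4, C 68.8 → max 78.5 km
Candidate 2: residuals A 112.3, B 145.1, C 64.0 → max 145.1 km
Candidate 3: residuals A 149.9, B 123.3, C 73.3 → max 149.9 km
Candidate 4: residuals A 0.0, B 0.1, C 0.1 → max 0.1 km
Candidate 5: residuals A 6.4, B 16.4, C 59.4 → max 59.4 km
Only Candidate 4 has all residuals ≈ 0.

Candidate 4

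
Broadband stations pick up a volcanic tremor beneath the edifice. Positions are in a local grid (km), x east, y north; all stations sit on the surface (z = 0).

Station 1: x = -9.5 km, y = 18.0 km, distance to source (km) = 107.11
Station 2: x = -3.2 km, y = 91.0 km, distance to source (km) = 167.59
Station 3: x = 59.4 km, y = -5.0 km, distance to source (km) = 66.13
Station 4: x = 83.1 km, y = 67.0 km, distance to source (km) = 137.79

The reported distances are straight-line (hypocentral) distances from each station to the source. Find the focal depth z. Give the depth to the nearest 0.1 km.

Each station gives a sphere (x−x_i)² + (y−y_i)² + z² = d_i² (stations at z=0).
Subtracting the Station 1 sphere from Station 2 and Station 3: z² cancels, leaving linear equations in x and y:
12.6 x + 146.0 y = -8736.87
137.8 x − 46.0 y = 10238.49
Solving: x ≈ 52.802, y ≈ -64.398 km (keep extra digits for the depth step; rounded: 52.8, -64.4).
Then from the Station 1 sphere: z² = 107.11² − (x + 9.5)² − (y − 18.0)² with x = 52.802, y = -64.398, so z ≈ 28.312 ≈ 28.3 km.

depth ≈ 28.3 km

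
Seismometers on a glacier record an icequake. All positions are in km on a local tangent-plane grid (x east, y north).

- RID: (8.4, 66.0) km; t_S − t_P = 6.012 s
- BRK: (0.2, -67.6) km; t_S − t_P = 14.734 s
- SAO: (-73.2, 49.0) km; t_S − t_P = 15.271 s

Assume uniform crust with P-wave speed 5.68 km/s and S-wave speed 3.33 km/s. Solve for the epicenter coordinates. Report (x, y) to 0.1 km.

(49.4, 40.3)

Distance from S−P lag: d = Δt · v_P v_S / (v_P − v_S) = Δt · (5.68·3.33)/(5.68−3.33) ≈ 8.0487·Δt.
So d_RID = 48.39, d_BRK = 118.59, d_SAO = 122.91 km.
Circle about each station: (x − 8.4)² + (y − 66.0)² = 48.39²; (x − 0.2)² + (y + 67.6)² = 118.59²; (x + 73.2)² + (y − 49.0)² = 122.91².
Subtracting pairs of circle equations eliminates x²+y² and gives linear equations (the radical axes):
-16.4 x − 267.2 y = -11578.76
-163.2 x − 34.0 y = -9432.60
Solving the 2×2 system: x ≈ 49.4, y ≈ 40.3 km.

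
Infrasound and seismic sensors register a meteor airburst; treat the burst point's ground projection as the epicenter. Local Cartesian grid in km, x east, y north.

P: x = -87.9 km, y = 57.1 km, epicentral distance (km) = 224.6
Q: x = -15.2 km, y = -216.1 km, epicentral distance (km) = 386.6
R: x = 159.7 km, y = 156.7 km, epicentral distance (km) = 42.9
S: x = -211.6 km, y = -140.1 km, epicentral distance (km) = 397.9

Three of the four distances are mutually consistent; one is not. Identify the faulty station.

Solve using three stations at a time. Using P, Q, R (subtract circle equations pairwise → linear system) gives (x, y) ≈ (118.0, 146.8).
Distances from that point to each station vs reported:
  P: calculated 224.6 vs reported 224.6 → residual 0.0 km
  Q: calculated 386.6 vs reported 386.6 → residual 0.0 km
  R: calculated 42.9 vs reported 42.9 → residual 0.0 km
  S: calculated 437.0 vs reported 397.9 → residual 39.1 km
P, Q, R are mutually consistent (residuals ≈ 0); S is off by 39.1 km.

S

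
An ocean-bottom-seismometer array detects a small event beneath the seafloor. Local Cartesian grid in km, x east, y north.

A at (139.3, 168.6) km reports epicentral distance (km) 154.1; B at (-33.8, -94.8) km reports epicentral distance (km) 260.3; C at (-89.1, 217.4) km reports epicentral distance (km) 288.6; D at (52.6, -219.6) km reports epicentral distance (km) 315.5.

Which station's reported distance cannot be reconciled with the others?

A

Solve using three stations at a time. Using B, C, D (subtract circle equations pairwise → linear system) gives (x, y) ≈ (162.4, 76.1).
Distances from that point to each station vs reported:
  A: calculated 95.4 vs reported 154.1 → residual 58.7 km
  B: calculated 260.2 vs reported 260.3 → residual 0.1 km
  C: calculated 288.5 vs reported 288.6 → residual 0.1 km
  D: calculated 315.4 vs reported 315.5 → residual 0.1 km
B, C, D are mutually consistent (residuals ≈ 0); A is off by 58.7 km.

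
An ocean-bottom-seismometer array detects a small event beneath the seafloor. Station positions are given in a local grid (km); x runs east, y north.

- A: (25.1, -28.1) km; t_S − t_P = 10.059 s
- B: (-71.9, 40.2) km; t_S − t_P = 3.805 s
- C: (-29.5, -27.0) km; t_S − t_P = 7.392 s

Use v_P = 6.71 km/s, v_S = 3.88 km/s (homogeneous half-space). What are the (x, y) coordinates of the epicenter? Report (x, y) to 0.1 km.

Distance from S−P lag: d = Δt · v_P v_S / (v_P − v_S) = Δt · (6.71·3.88)/(6.71−3.88) ≈ 9.1996·Δt.
So d_A = 92.54, d_B = 35.00, d_C = 68.00 km.
Circle about each station: (x − 25.1)² + (y + 28.1)² = 92.54²; (x + 71.9)² + (y − 40.2)² = 35.00²; (x + 29.5)² + (y + 27.0)² = 68.00².
Subtracting the A equation from the B and C equations removes the quadratic terms:
-194.0 x + 136.6 y = 12704.68
-109.2 x + 2.2 y = 4119.28
Solving the 2×2 system: x ≈ -36.9, y ≈ 40.6 km.

(-36.9, 40.6)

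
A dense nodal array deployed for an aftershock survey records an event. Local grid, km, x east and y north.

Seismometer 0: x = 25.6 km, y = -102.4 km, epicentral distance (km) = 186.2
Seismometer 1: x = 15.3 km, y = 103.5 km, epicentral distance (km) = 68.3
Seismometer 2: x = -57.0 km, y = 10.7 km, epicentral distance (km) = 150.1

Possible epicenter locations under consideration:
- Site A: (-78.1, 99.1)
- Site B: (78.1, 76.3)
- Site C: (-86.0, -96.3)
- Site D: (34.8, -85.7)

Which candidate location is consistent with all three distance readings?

For each candidate, compare |candidate − station| to the reported distance:
Site A: residuals Seismometer 0 40.4, Seismometer 1 25.2, Seismometer 2 59.2 → max 59.2 km
Site B: residuals Seismometer 0 0.1, Seismometer 1 0.1, Seismometer 2 0.1 → max 0.1 km
Site C: residuals Seismometer 0 74.4, Seismometer 1 155.7, Seismometer 2 39.2 → max 155.7 km
Site D: residuals Seismometer 0 167.1, Seismometer 1 121.9, Seismometer 2 17.0 → max 167.1 km
Only Site B has all residuals ≈ 0.

Site B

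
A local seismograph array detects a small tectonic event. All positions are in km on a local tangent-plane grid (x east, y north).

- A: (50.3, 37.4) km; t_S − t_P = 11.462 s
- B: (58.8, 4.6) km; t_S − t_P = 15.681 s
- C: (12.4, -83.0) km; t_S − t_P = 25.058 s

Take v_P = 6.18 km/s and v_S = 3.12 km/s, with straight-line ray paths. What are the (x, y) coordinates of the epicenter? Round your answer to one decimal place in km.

Distance from S−P lag: d = Δt · v_P v_S / (v_P − v_S) = Δt · (6.18·3.12)/(6.18−3.12) ≈ 6.3012·Δt.
So d_A = 72.22, d_B = 98.81, d_C = 157.89 km.
Circle about each station: (x − 50.3)² + (y − 37.4)² = 72.22²; (x − 58.8)² + (y − 4.6)² = 98.81²; (x − 12.4)² + (y + 83.0)² = 157.89².
Subtracting the A equation from the B and C equations removes the quadratic terms:
17.0 x − 65.6 y = -4997.94
-75.8 x − 240.8 y = -16599.61
Solving the 2×2 system: x ≈ -12.6, y ≈ 72.9 km.

-12.6 km east, 72.9 km north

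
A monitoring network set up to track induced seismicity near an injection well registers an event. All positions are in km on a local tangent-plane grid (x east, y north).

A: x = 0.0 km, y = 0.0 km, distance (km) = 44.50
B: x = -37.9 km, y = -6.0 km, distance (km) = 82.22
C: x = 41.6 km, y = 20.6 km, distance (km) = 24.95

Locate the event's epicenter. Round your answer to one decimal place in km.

x ≈ 44.3 km, y ≈ -4.2 km

Circle about each station: x² + y² = 44.50²; (x + 37.9)² + (y + 6.0)² = 82.22²; (x − 41.6)² + (y − 20.6)² = 24.95².
Subtracting pairs of circle equations eliminates x²+y² and gives linear equations (the radical axes):
-75.8 x − 12.0 y = -3307.47
83.2 x + 41.2 y = 3512.67
Solving the 2×2 system: x ≈ 44.3, y ≈ -4.2 km.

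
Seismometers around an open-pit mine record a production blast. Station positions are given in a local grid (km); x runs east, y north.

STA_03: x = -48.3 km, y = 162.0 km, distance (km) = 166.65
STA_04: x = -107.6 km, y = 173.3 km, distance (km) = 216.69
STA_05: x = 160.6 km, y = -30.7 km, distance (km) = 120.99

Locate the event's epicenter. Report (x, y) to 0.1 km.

(58.3, 33.9)

Circle about each station: (x + 48.3)² + (y − 162.0)² = 166.65²; (x + 107.6)² + (y − 173.3)² = 216.69²; (x − 160.6)² + (y + 30.7)² = 120.99².
Subtracting the STA_03 equation from the STA_04 and STA_05 equations removes the quadratic terms:
-118.6 x + 22.6 y = -6148.57
417.8 x − 385.4 y = 11291.60
Solving the 2×2 system: x ≈ 58.3, y ≈ 33.9 km.
Check against STA_03 (with the unrounded x, y): √((x + 48.3)²+(y − 162.0)²) = 166.65 ≈ 166.65 km. ✓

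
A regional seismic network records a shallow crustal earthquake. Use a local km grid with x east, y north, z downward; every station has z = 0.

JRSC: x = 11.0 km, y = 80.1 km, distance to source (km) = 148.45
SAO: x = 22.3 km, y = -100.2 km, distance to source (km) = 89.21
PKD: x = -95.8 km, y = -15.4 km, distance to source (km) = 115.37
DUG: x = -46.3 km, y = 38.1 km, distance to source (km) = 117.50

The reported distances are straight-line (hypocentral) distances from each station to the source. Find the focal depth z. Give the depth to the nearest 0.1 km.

Each station gives a sphere (x−x_i)² + (y−y_i)² + z² = d_i² (stations at z=0).
Subtracting the JRSC sphere from SAO and PKD: z² cancels, leaving linear equations in x and y:
22.6 x − 360.6 y = 18079.30
-213.6 x − 191.0 y = 11604.96
Solving: x ≈ -8.994, y ≈ -50.700 km (keep extra digits for the depth step; rounded: -9.0, -50.7).
Then from the JRSC sphere: z² = 148.45² − (x − 11.0)² − (y − 80.1)² with x = -8.994, y = -50.700, so z ≈ 67.298 ≈ 67.3 km.

z ≈ 67.3 km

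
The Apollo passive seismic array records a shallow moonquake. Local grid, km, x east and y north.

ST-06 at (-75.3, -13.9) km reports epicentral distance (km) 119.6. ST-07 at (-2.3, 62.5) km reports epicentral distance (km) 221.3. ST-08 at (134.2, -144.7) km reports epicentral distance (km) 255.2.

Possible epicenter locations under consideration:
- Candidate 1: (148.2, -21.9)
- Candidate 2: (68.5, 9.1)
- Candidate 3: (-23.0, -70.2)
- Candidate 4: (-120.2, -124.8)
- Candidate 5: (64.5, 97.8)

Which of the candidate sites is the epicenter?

Candidate 4

For each candidate, compare |candidate − station| to the reported distance:
Candidate 1: residuals ST-06 104.0, ST-07 48.7, ST-08 131.6 → max 131.6 km
Candidate 2: residuals ST-06 26.0, ST-07 132.6, ST-08 88.0 → max 132.6 km
Candidate 3: residuals ST-06 42.8, ST-07 87.0, ST-08 81.2 → max 87.0 km
Candidate 4: residuals ST-06 0.0, ST-07 0.0, ST-08 0.0 → max 0.0 km
Candidate 5: residuals ST-06 59.3, ST-07 145.7, ST-08 2.9 → max 145.7 km
Only Candidate 4 has all residuals ≈ 0.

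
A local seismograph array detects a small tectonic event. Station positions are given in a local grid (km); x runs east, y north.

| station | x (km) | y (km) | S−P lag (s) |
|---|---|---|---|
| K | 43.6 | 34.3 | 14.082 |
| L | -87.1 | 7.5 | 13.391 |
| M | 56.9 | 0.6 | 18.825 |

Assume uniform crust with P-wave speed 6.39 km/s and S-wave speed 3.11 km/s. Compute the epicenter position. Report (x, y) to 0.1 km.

-34.3 km east, 69.1 km north

Distance from S−P lag: d = Δt · v_P v_S / (v_P − v_S) = Δt · (6.39·3.11)/(6.39−3.11) ≈ 6.0588·Δt.
So d_K = 85.32, d_L = 81.13, d_M = 114.06 km.
Circle about each station: (x − 43.6)² + (y − 34.3)² = 85.32²; (x + 87.1)² + (y − 7.5)² = 81.13²; (x − 56.9)² + (y − 0.6)² = 114.06².
Subtracting pairs of circle equations eliminates x²+y² and gives linear equations (the radical axes):
-261.4 x − 53.6 y = 5262.64
26.6 x − 67.4 y = -5569.66
Solving the 2×2 system: x ≈ -34.3, y ≈ 69.1 km.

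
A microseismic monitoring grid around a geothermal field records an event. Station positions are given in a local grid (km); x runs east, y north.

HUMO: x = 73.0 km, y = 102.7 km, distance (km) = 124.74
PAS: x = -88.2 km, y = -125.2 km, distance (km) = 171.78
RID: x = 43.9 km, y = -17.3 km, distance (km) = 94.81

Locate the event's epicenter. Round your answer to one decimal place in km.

(-33.4, 37.6)

Circle about each station: (x − 73.0)² + (y − 102.7)² = 124.74²; (x + 88.2)² + (y + 125.2)² = 171.78²; (x − 43.9)² + (y + 17.3)² = 94.81².
Subtracting pairs of circle equations eliminates x²+y² and gives linear equations (the radical axes):
-322.4 x − 455.8 y = -6370.31
-58.2 x − 240.0 y = -7078.66
Solving the 2×2 system: x ≈ -33.4, y ≈ 37.6 km.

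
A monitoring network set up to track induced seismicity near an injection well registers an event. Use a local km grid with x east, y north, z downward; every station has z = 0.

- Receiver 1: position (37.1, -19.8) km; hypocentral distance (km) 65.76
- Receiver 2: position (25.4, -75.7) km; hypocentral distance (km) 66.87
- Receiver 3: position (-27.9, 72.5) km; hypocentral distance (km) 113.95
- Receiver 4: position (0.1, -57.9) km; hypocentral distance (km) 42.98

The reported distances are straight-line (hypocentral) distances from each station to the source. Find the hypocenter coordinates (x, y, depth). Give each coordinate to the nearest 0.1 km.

Each station gives a sphere (x−x_i)² + (y−y_i)² + z² = d_i² (stations at z=0).
Subtracting the Receiver 1 sphere from Receiver 2 and Receiver 3: z² cancels, leaving linear equations in x and y:
-23.4 x − 111.8 y = 4459.98
-130.0 x + 184.6 y = -4394.01
Solving: x ≈ -17.613, y ≈ -36.206 km (keep extra digits for the depth step; rounded: -17.6, -36.2).
Then from the Receiver 1 sphere: z² = 65.76² − (x − 37.1)² − (y + 19.8)² with x = -17.613, y = -36.206, so z ≈ 32.584 ≈ 32.6 km.
Check against Receiver 4 (with the unrounded solution): distance 42.97 ≈ 42.98 km. ✓

(-17.6, -36.2, 32.6)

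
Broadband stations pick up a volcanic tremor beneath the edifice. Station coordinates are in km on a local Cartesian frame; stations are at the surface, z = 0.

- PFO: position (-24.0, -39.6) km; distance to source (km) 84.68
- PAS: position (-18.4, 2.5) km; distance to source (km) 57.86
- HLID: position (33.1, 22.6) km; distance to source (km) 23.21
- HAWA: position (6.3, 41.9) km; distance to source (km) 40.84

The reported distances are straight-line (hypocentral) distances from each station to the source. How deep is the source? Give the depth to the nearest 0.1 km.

Each station gives a sphere (x−x_i)² + (y−y_i)² + z² = d_i² (stations at z=0).
Subtracting the PFO sphere from PAS and HLID: z² cancels, leaving linear equations in x and y:
11.2 x + 84.2 y = 2023.57
114.2 x + 124.4 y = 6094.21
Solving: x ≈ 31.791, y ≈ 19.804 km (keep extra digits for the depth step; rounded: 31.8, 19.8).
Then from the PFO sphere: z² = 84.68² − (x + 24.0)² − (y + 39.6)² with x = 31.791, y = 19.804, so z ≈ 23.005 ≈ 23.0 km.

z ≈ 23.0 km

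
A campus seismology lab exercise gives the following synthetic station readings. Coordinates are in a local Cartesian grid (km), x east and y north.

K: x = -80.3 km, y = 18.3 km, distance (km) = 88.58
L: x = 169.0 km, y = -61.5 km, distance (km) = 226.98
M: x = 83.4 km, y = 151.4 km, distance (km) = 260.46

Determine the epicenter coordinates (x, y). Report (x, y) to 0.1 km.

(-57.9, -67.4)

Circle about each station: (x + 80.3)² + (y − 18.3)² = 88.58²; (x − 169.0)² + (y + 61.5)² = 226.98²; (x − 83.4)² + (y − 151.4)² = 260.46².
Subtracting the K equation from the L and M equations removes the quadratic terms:
498.6 x − 159.6 y = -18113.23
327.4 x + 266.2 y = -36898.46
Solving the 2×2 system: x ≈ -57.9, y ≈ -67.4 km.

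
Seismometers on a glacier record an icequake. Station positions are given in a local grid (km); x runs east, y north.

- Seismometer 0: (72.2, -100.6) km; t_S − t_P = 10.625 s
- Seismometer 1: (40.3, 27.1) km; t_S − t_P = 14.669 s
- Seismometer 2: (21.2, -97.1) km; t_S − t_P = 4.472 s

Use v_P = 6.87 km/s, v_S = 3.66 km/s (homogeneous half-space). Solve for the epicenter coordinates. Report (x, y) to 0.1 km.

Distance from S−P lag: d = Δt · v_P v_S / (v_P − v_S) = Δt · (6.87·3.66)/(6.87−3.66) ≈ 7.8331·Δt.
So d_Seismometer 0 = 83.23, d_Seismometer 1 = 114.90, d_Seismometer 2 = 35.03 km.
Circle about each station: (x − 72.2)² + (y + 100.6)² = 83.23²; (x − 40.3)² + (y − 27.1)² = 114.90²; (x − 21.2)² + (y + 97.1)² = 35.03².
Subtracting pairs of circle equations eliminates x²+y² and gives linear equations (the radical axes):
-63.8 x + 255.4 y = -19249.48
-102.0 x + 7.0 y = 244.78
Solving the 2×2 system: x ≈ -7.7, y ≈ -77.3 km.
Check against Seismometer 0 (with the unrounded x, y): √((x − 72.2)²+(y + 100.6)²) = 83.23 ≈ 83.23 km. ✓

(-7.7, -77.3)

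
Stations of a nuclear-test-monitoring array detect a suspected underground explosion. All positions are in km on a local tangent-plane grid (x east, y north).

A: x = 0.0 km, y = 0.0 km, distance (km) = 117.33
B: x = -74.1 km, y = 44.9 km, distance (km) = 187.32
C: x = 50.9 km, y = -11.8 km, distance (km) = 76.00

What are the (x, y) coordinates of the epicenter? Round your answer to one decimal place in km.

(112.8, 32.3)

Circle about each station: x² + y² = 117.33²; (x + 74.1)² + (y − 44.9)² = 187.32²; (x − 50.9)² + (y + 11.8)² = 76.00².
Subtracting pairs of circle equations eliminates x²+y² and gives linear equations (the radical axes):
-148.2 x + 89.8 y = -13815.63
101.8 x − 23.6 y = 10720.38
Solving the 2×2 system: x ≈ 112.8, y ≈ 32.3 km.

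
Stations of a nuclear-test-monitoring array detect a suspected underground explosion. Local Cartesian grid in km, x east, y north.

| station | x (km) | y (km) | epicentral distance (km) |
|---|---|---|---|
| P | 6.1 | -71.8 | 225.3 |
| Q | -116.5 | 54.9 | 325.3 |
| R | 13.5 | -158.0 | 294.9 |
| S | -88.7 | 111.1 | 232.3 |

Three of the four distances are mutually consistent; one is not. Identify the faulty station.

Q

Solve using three stations at a time. Using P, R, S (subtract circle equations pairwise → linear system) gives (x, y) ≈ (143.3, 106.6).
Distances from that point to each station vs reported:
  P: calculated 225.0 vs reported 225.3 → residual 0.3 km
  Q: calculated 264.9 vs reported 325.3 → residual 60.4 km
  R: calculated 294.7 vs reported 294.9 → residual 0.2 km
  S: calculated 232.0 vs reported 232.3 → residual 0.3 km
P, R, S are mutually consistent (residuals ≈ 0); Q is off by 60.4 km.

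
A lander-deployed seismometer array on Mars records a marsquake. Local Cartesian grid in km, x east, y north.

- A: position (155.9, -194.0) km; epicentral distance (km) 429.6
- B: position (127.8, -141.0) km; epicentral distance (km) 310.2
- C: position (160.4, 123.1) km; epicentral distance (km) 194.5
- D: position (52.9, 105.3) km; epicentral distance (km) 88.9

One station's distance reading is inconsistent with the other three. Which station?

A

Solve using three stations at a time. Using B, C, D (subtract circle equations pairwise → linear system) gives (x, y) ≈ (-34.1, 123.6).
Distances from that point to each station vs reported:
  A: calculated 370.1 vs reported 429.6 → residual 59.5 km
  B: calculated 310.2 vs reported 310.2 → residual 0.0 km
  C: calculated 194.5 vs reported 194.5 → residual 0.0 km
  D: calculated 88.9 vs reported 88.9 → residual 0.0 km
B, C, D are mutually consistent (residuals ≈ 0); A is off by 59.5 km.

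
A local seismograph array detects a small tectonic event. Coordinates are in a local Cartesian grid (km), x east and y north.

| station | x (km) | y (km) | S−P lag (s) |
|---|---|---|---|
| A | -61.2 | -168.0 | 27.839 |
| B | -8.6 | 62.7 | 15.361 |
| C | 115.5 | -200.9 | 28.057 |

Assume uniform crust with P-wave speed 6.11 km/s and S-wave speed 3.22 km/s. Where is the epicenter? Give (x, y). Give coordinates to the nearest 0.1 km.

Distance from S−P lag: d = Δt · v_P v_S / (v_P − v_S) = Δt · (6.11·3.22)/(6.11−3.22) ≈ 6.8077·Δt.
So d_A = 189.52, d_B = 104.57, d_C = 191.00 km.
Circle about each station: (x + 61.2)² + (y + 168.0)² = 189.52²; (x + 8.6)² + (y − 62.7)² = 104.57²; (x − 115.5)² + (y + 200.9)² = 191.00².
Subtracting the A equation from the B and C equations removes the quadratic terms:
105.2 x + 461.4 y = -2981.24
353.4 x − 65.8 y = 21168.45
Solving the 2×2 system: x ≈ 56.3, y ≈ -19.3 km.

(56.3, -19.3)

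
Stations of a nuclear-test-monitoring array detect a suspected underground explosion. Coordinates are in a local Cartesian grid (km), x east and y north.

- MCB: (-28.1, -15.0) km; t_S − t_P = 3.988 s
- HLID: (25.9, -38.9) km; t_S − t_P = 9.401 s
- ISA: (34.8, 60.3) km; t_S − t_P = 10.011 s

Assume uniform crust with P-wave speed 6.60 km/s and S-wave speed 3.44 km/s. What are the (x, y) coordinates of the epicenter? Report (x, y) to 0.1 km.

Distance from S−P lag: d = Δt · v_P v_S / (v_P − v_S) = Δt · (6.60·3.44)/(6.60−3.44) ≈ 7.1848·Δt.
So d_MCB = 28.65, d_HLID = 67.54, d_ISA = 71.93 km.
Circle about each station: (x + 28.1)² + (y + 15.0)² = 28.65²; (x − 25.9)² + (y + 38.9)² = 67.54²; (x − 34.8)² + (y − 60.3)² = 71.93².
Subtracting the MCB equation from the HLID and ISA equations removes the quadratic terms:
108.0 x − 47.8 y = -2571.42
125.8 x + 150.6 y = -520.58
Solving the 2×2 system: x ≈ -18.5, y ≈ 12.0 km.
Check against MCB (with the unrounded x, y): √((x + 28.1)²+(y + 15.0)²) = 28.65 ≈ 28.65 km. ✓

x ≈ -18.5 km, y ≈ 12.0 km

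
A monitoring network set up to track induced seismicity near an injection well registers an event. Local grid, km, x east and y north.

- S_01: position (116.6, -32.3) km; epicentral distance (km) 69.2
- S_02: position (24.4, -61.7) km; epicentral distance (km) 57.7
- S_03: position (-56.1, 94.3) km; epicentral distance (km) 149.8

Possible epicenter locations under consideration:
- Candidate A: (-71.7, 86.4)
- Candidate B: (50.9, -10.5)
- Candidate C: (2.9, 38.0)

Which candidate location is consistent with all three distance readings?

Candidate B

For each candidate, compare |candidate − station| to the reported distance:
Candidate A: residuals S_01 153.4, S_02 118.8, S_03 132.3 → max 153.4 km
Candidate B: residuals S_01 0.0, S_02 0.0, S_03 0.0 → max 0.0 km
Candidate C: residuals S_01 64.5, S_02 44.3, S_03 68.2 → max 68.2 km
Only Candidate B has all residuals ≈ 0.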